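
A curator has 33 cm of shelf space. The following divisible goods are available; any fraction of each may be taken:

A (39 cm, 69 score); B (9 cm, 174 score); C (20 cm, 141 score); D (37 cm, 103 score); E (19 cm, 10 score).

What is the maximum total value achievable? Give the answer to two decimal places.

Take in order of value per unit:
- B (174/9 per unit): all 9 → value 174, running total 174.00
- C (141/20 per unit): all 20 → value 141, running total 315.00
- D (103/37 per unit): 4 of 37 → value 4×103/37 = 11.1351, running total 326.14
Total 326.14.

326.14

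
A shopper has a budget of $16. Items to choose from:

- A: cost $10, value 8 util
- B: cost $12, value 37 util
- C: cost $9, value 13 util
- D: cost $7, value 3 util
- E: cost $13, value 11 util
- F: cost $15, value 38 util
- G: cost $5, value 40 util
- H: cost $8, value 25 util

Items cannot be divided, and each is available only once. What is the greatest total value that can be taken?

65 util

Check high-value combinations within $16:
- G+H: cost 5+8=13, value 40+25=65
- C+G: cost 9+5=14, value 13+40=53
- A+G: cost 10+5=15, value 8+40=48
- D+G: cost 7+5=12, value 3+40=43
- G: cost 5, value 40
Best: 65 util.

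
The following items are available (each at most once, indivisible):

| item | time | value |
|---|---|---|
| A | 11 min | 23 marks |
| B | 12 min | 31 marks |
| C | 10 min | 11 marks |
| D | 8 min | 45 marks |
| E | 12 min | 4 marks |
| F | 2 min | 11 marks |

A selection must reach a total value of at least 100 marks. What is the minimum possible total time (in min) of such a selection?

33

Subsets with value ≥ 100, sorted by total time:
- A+B+D+F: time 33, value 110
- A+B+C+D: time 41, value 110
- A+B+C+D+F: time 43, value 121
Minimum time: 33 min.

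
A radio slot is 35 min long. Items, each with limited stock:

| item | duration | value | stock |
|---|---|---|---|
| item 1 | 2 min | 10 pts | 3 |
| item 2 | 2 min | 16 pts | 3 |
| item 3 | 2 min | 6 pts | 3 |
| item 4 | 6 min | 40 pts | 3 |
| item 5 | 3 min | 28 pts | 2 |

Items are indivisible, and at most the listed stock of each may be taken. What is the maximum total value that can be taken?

244 pts

Top feasible selections:
- 2×item 1 + 3×item 2 + 3×item 4 + 2×item 5: duration 34, value 244
- 1×item 1 + 3×item 2 + 1×item 3 + 3×item 4 + 2×item 5: duration 34, value 240
- 3×item 1 + 2×item 2 + 3×item 4 + 2×item 5: duration 34, value 238
- 3×item 2 + 2×item 3 + 3×item 4 + 2×item 5: duration 34, value 236
Best: 244 pts.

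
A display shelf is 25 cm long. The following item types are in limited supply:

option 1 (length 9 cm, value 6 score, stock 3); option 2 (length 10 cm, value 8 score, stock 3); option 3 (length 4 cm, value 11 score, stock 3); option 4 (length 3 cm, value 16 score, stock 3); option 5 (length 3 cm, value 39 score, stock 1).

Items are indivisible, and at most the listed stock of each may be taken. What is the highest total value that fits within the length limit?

120 score

Best selections within length 25 and stock limits:
- 3×option 3 + 3×option 4 + 1×option 5: length 24, value 120
- 2×option 3 + 3×option 4 + 1×option 5: length 20, value 109
- 3×option 3 + 2×option 4 + 1×option 5: length 21, value 104
- 1×option 1 + 1×option 3 + 3×option 4 + 1×option 5: length 25, value 104
Best: 120 score.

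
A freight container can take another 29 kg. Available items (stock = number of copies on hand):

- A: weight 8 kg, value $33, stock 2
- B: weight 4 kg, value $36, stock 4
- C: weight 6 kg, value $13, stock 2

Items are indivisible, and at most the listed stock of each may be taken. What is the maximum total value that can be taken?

$177

Top feasible selections:
- 1×A + 4×B: weight 24, value 177
- 2×A + 3×B: weight 28, value 174
- 4×B + 2×C: weight 28, value 170
- 4×B + 1×C: weight 22, value 157
Best: $177.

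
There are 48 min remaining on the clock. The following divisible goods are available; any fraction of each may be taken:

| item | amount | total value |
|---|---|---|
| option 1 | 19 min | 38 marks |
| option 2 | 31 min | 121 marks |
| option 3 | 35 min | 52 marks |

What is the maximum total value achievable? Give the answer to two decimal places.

Take in order of value per unit:
- option 2 (121/31 per unit): all 31 → value 121, running total 121.00
- option 1 (38/19 per unit): 17 of 19 → value 17×38/19 = 34.0000, running total 155.00
Total 155.00.

155.00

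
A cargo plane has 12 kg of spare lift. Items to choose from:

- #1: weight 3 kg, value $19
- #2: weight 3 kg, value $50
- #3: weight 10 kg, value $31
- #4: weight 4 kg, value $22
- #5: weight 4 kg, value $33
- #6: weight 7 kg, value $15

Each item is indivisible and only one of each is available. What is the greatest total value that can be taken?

This is a 0/1 knapsack; check combinations near the capacity.
- #2+#4+#5: weight 3+4+4=11, value 50+22+33=105
- #1+#2+#5: weight 3+3+4=10, value 19+50+33=102
- #1+#2+#4: weight 3+3+4=10, value 19+50+22=91
- #2+#5: weight 3+4=7, value 50+33=83
- #1+#4+#5: weight 3+4+4=11, value 19+22+33=74
Best: $105.

$105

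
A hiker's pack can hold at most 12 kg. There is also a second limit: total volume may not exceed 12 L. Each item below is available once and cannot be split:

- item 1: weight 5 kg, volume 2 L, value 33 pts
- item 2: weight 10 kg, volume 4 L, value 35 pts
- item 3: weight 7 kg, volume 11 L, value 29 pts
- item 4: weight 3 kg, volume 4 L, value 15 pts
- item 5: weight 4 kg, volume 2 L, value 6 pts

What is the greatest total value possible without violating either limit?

54 pts

Feasible sets respecting both limits:
- item 1+item 4+item 5: weight 12, volume 8, value 54
- item 1+item 4: weight 8, volume 6, value 48
- item 1+item 5: weight 9, volume 4, value 39
- item 2: weight 10, volume 4, value 35
Best: 54 pts.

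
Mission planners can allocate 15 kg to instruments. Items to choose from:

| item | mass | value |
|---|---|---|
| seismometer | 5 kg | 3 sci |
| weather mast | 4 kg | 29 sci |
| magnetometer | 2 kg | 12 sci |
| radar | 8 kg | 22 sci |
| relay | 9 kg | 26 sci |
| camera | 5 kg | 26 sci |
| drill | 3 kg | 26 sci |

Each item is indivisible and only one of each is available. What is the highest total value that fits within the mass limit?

Check high-value combinations within 15 kg:
- weather mast+magnetometer+camera+drill: mass 4+2+5+3=14, value 29+12+26+26=93
- weather mast+camera+drill: mass 4+5+3=12, value 29+26+26=81
- weather mast+radar+drill: mass 4+8+3=15, value 29+22+26=77
- seismometer+weather mast+magnetometer+drill: mass 5+4+2+3=14, value 3+29+12+26=70
- weather mast+magnetometer+drill: mass 4+2+3=9, value 29+12+26=67
Best: 93 sci.

93 sci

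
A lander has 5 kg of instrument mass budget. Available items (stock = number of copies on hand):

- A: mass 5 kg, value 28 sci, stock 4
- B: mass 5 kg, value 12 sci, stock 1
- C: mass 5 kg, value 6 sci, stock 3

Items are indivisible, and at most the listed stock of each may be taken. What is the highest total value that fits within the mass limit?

Top feasible selections:
- 1×A: mass 5, value 28
- 1×B: mass 5, value 12
- 1×C: mass 5, value 6
Best: 28 sci.

28 sci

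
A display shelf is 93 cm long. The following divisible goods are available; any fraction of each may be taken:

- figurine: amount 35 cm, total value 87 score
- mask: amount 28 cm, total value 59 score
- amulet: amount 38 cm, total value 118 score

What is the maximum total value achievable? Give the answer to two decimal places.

247.14

Take in order of value per unit:
- amulet (118/38 per unit): all 38 → value 118, running total 118.00
- figurine (87/35 per unit): all 35 → value 87, running total 205.00
- mask (59/28 per unit): 20 of 28 → value 20×59/28 = 42.1429, running total 247.14
Total 247.14.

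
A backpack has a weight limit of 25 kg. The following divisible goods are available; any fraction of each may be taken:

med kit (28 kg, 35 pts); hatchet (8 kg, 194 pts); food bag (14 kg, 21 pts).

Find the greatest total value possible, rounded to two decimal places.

218.75

Take in order of value per unit:
- hatchet (194/8 per unit): all 8 → value 194, running total 194.00
- food bag (21/14 per unit): all 14 → value 21, running total 215.00
- med kit (35/28 per unit): 3 of 28 → value 3×35/28 = 3.7500, running total 218.75
Total 218.75.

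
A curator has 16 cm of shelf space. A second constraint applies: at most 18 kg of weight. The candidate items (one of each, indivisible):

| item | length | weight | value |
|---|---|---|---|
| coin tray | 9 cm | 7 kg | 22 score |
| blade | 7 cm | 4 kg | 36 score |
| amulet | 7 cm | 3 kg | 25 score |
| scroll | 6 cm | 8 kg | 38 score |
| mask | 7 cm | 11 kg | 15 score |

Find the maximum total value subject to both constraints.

Feasible sets respecting both limits:
- blade+scroll: length 13, weight 12, value 74
- amulet+scroll: length 13, weight 11, value 63
- blade+amulet: length 14, weight 7, value 61
Best: 74 score.

74 score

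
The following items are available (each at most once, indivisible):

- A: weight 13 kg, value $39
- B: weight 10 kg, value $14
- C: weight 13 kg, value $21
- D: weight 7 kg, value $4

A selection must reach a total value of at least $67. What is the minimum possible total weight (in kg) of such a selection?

Subsets with value ≥ 67, sorted by total weight:
- A+B+C: weight 36, value 74
- A+B+C+D: weight 43, value 78
Minimum weight: 36 kg.

36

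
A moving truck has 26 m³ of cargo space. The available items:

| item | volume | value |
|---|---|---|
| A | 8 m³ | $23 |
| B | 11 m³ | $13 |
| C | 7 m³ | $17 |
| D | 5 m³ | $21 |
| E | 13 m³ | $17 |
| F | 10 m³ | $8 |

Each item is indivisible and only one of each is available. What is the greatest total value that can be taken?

Check high-value combinations within 26 m³:
- A+C+D: volume 8+7+5=20, value 23+17+21=61
- A+D+E: volume 8+5+13=26, value 23+21+17=61
- A+B+D: volume 8+11+5=24, value 23+13+21=57
- C+D+E: volume 7+5+13=25, value 17+21+17=55
- A+B+C: volume 8+11+7=26, value 23+13+17=53
Best: $61.

$61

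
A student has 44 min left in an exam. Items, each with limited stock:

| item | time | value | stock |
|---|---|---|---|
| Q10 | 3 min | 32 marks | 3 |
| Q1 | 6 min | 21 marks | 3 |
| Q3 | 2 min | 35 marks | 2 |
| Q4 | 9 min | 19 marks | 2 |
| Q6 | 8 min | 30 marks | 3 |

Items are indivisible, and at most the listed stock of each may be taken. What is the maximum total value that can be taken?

277 marks

Top feasible selections:
- 3×Q10 + 1×Q1 + 2×Q3 + 3×Q6: time 43, value 277
- 3×Q10 + 2×Q1 + 2×Q3 + 2×Q6: time 41, value 268
Best: 277 marks.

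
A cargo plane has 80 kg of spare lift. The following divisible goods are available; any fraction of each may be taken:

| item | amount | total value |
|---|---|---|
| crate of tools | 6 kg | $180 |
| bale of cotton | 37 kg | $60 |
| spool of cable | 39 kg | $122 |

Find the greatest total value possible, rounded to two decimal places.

358.76

Take in order of value per unit:
- crate of tools (180/6 per unit): all 6 → value 180, running total 180.00
- spool of cable (122/39 per unit): all 39 → value 122, running total 302.00
- bale of cotton (60/37 per unit): 35 of 37 → value 35×60/37 = 56.7568, running total 358.76
Total 358.76.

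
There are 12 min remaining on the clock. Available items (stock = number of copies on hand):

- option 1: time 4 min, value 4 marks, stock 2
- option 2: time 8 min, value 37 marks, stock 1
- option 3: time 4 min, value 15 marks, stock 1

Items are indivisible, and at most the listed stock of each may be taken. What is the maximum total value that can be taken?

52 marks

Best selections within time 12 and stock limits:
- 1×option 2 + 1×option 3: time 12, value 52
- 1×option 1 + 1×option 2: time 12, value 41
- 1×option 2: time 8, value 37
- 2×option 1 + 1×option 3: time 12, value 23
Best: 52 marks.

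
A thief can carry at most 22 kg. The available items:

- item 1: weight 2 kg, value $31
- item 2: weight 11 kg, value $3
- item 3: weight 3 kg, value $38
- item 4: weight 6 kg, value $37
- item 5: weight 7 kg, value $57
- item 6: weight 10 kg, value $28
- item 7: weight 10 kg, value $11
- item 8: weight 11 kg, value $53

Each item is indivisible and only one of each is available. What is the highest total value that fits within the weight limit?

Check high-value combinations within 22 kg:
- item 1+item 3+item 4+item 5: weight 2+3+6+7=18, value 31+38+37+57=163
- item 1+item 3+item 4+item 8: weight 2+3+6+11=22, value 31+38+37+53=159
- item 1+item 3+item 5+item 6: weight 2+3+7+10=22, value 31+38+57+28=154
- item 3+item 5+item 8: weight 3+7+11=21, value 38+57+53=148
Best: $163.

$163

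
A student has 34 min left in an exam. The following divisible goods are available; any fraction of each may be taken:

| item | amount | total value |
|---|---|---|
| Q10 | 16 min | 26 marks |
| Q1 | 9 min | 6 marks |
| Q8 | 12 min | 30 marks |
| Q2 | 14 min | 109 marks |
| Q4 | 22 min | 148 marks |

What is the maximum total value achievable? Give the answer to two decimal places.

Take in order of value per unit:
- Q2 (109/14 per unit): all 14 → value 109, running total 109.00
- Q4 (148/22 per unit): 20 of 22 → value 20×148/22 = 134.5455, running total 243.55
Total 243.55.

243.55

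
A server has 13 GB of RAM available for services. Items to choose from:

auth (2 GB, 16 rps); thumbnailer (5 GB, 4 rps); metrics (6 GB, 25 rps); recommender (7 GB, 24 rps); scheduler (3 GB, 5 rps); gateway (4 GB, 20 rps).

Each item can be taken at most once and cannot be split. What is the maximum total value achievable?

Check high-value combinations within 13 GB:
- auth+metrics+gateway: memory 2+6+4=12, value 16+25+20=61
- auth+recommender+gateway: memory 2+7+4=13, value 16+24+20=60
- metrics+scheduler+gateway: memory 6+3+4=13, value 25+5+20=50
Best: 61 rps.

61 rps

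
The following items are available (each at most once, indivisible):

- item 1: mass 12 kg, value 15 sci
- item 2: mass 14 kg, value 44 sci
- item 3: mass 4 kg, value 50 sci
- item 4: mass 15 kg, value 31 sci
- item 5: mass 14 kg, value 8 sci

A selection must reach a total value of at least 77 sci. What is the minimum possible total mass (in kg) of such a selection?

18

Subsets with value ≥ 77, sorted by total mass:
- item 2+item 3: mass 18, value 94
- item 3+item 4: mass 19, value 81
- item 1+item 2+item 3: mass 30, value 109
- item 1+item 3+item 4: mass 31, value 96
Minimum mass: 18 kg.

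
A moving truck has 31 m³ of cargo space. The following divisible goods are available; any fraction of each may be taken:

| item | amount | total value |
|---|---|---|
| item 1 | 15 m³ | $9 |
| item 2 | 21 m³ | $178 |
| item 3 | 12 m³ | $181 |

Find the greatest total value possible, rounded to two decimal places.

Take in order of value per unit:
- item 3 (181/12 per unit): all 12 → value 181, running total 181.00
- item 2 (178/21 per unit): 19 of 21 → value 19×178/21 = 161.0476, running total 342.05
Total 342.05.

342.05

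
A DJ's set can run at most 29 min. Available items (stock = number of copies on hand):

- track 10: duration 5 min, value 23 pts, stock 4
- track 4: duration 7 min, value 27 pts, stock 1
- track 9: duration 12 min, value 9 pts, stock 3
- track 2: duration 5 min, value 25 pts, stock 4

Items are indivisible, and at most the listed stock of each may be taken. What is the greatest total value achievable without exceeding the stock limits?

Top feasible selections:
- 1×track 4 + 4×track 2: duration 27, value 127
- 1×track 10 + 1×track 4 + 3×track 2: duration 27, value 125
Best: 127 pts.

127 pts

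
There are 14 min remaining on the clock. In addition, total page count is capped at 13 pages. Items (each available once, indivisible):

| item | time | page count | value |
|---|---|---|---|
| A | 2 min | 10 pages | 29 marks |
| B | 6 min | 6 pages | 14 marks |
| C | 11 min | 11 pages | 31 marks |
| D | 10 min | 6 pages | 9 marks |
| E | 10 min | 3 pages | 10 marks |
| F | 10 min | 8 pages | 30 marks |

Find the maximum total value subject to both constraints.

Feasible sets respecting both limits:
- A+E: time 12, page count 13, value 39
- C: time 11, page count 11, value 31
- F: time 10, page count 8, value 30
Best: 39 marks.

39 marks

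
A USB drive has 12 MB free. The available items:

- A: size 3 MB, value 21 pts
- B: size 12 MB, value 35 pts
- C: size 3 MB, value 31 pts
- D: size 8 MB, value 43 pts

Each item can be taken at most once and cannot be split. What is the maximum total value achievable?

Check high-value combinations within 12 MB:
- C+D: size 3+8=11, value 31+43=74
- A+D: size 3+8=11, value 21+43=64
- A+C: size 3+3=6, value 21+31=52
- D: size 8, value 43
Best: 74 pts.

74 pts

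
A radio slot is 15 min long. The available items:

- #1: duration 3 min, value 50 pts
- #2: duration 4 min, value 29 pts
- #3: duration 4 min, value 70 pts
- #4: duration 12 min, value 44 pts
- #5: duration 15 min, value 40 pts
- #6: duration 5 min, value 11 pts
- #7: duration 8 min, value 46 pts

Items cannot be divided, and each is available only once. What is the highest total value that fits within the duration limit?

Check high-value combinations within 15 min:
- #1+#3+#7: duration 3+4+8=15, value 50+70+46=166
- #1+#2+#3: duration 3+4+4=11, value 50+29+70=149
- #1+#3+#6: duration 3+4+5=12, value 50+70+11=131
- #1+#2+#7: duration 3+4+8=15, value 50+29+46=125
Best: 166 pts.

166 pts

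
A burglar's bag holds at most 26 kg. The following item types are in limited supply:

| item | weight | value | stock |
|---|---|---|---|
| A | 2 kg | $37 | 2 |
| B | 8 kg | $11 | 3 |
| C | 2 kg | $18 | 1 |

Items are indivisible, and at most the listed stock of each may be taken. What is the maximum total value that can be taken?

$114

Top feasible selections:
- 2×A + 2×B + 1×C: weight 22, value 114
- 2×A + 1×B + 1×C: weight 14, value 103
- 2×A + 2×B: weight 20, value 96
- 2×A + 1×C: weight 6, value 92
Best: $114.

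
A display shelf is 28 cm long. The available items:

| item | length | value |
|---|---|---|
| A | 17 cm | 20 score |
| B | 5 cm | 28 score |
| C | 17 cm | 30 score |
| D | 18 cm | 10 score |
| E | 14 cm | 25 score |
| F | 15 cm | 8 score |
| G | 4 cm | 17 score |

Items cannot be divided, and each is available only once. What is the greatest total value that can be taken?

This is a 0/1 knapsack; check combinations near the capacity.
- B+C+G: length 5+17+4=26, value 28+30+17=75
- B+E+G: length 5+14+4=23, value 28+25+17=70
- A+B+G: length 17+5+4=26, value 20+28+17=65
- B+C: length 5+17=22, value 28+30=58
Best: 75 score.

75 score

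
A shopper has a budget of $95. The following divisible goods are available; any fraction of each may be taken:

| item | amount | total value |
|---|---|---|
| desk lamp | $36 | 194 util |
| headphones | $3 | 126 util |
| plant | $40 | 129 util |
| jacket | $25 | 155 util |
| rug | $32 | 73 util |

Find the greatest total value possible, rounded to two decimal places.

Take in order of value per unit:
- headphones (126/3 per unit): all 3 → value 126, running total 126.00
- jacket (155/25 per unit): all 25 → value 155, running total 281.00
- desk lamp (194/36 per unit): all 36 → value 194, running total 475.00
- plant (129/40 per unit): 31 of 40 → value 31×129/40 = 99.9750, running total 574.98
Total 574.98.

574.98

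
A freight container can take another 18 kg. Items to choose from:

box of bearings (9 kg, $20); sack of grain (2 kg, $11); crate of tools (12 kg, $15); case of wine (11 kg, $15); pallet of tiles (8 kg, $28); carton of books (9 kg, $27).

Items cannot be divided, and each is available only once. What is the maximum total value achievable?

$55

Check high-value combinations within 18 kg:
- pallet of tiles+carton of books: weight 8+9=17, value 28+27=55
- box of bearings+pallet of tiles: weight 9+8=17, value 20+28=48
- box of bearings+carton of books: weight 9+9=18, value 20+27=47
- sack of grain+pallet of tiles: weight 2+8=10, value 11+28=39
Best: $55.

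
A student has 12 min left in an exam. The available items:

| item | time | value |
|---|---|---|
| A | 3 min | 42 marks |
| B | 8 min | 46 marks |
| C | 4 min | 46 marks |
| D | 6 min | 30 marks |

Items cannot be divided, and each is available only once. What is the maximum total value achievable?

92 marks

This is a 0/1 knapsack; check combinations near the capacity.
- B+C: time 8+4=12, value 46+46=92
- A+C: time 3+4=7, value 42+46=88
- A+B: time 3+8=11, value 42+46=88
- C+D: time 4+6=10, value 46+30=76
- A+D: time 3+6=9, value 42+30=72
Best: 92 marks.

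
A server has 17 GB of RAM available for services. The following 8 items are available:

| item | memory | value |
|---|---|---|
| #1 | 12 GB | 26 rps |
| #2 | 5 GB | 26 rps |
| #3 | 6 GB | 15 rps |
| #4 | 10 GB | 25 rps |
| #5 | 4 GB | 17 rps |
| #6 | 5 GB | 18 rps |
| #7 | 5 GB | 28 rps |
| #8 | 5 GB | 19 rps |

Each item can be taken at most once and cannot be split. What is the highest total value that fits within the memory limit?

73 rps

Check high-value combinations within 17 GB:
- #2+#7+#8: memory 5+5+5=15, value 26+28+19=73
- #2+#6+#7: memory 5+5+5=15, value 26+18+28=72
- #2+#5+#7: memory 5+4+5=14, value 26+17+28=71
- #2+#3+#7: memory 5+6+5=16, value 26+15+28=69
Best: 73 rps.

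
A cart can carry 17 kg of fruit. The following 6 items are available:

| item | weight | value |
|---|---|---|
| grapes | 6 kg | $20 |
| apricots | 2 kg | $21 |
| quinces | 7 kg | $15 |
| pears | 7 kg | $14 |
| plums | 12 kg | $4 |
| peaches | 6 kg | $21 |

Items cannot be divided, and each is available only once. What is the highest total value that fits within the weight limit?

$62

Check high-value combinations within 17 kg:
- grapes+apricots+peaches: weight 6+2+6=14, value 20+21+21=62
- apricots+quinces+peaches: weight 2+7+6=15, value 21+15+21=57
- grapes+apricots+quinces: weight 6+2+7=15, value 20+21+15=56
- apricots+pears+peaches: weight 2+7+6=15, value 21+14+21=56
- grapes+apricots+pears: weight 6+2+7=15, value 20+21+14=55
Best: $62.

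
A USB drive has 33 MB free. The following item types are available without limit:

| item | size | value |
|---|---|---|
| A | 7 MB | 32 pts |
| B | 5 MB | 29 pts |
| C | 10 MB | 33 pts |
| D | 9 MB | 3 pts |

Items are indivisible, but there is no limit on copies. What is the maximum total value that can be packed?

Best value-per-unit is B at 29/5; filling with it alone gives 6×29 = 174.
Optimal mix: 1×A + 5×B → size 32, value 177.

177 pts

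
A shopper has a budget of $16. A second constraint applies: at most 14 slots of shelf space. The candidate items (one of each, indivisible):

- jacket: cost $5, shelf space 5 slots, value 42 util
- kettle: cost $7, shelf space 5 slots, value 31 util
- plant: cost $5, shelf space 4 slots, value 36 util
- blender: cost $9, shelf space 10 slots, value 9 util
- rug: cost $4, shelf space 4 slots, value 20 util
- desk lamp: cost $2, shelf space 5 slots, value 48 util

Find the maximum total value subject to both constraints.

126 util

Feasible sets respecting both limits:
- jacket+plant+desk lamp: cost 12, shelf space 14, value 126
- kettle+plant+desk lamp: cost 14, shelf space 14, value 115
- jacket+rug+desk lamp: cost 11, shelf space 14, value 110
- plant+rug+desk lamp: cost 11, shelf space 13, value 104
Best: 126 util.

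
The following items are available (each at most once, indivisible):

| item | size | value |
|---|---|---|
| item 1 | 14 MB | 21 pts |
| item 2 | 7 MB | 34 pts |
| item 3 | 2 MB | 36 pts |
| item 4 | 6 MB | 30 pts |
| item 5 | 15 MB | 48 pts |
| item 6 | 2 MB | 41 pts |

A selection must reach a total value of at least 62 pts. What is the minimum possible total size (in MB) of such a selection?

4

Subsets with value ≥ 62, sorted by total size:
- item 3+item 6: size 4, value 77
- item 4+item 6: size 8, value 71
- item 3+item 4: size 8, value 66
- item 2+item 6: size 9, value 75
Minimum size: 4 MB.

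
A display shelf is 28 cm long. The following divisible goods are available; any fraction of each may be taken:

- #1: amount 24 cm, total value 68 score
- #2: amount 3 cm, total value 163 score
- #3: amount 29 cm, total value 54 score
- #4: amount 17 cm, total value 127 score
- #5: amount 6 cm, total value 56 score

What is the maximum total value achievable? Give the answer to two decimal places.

Take in order of value per unit:
- #2 (163/3 per unit): all 3 → value 163, running total 163.00
- #5 (56/6 per unit): all 6 → value 56, running total 219.00
- #4 (127/17 per unit): all 17 → value 127, running total 346.00
- #1 (68/24 per unit): 2 of 24 → value 2×68/24 = 5.6667, running total 351.67
Total 351.67.

351.67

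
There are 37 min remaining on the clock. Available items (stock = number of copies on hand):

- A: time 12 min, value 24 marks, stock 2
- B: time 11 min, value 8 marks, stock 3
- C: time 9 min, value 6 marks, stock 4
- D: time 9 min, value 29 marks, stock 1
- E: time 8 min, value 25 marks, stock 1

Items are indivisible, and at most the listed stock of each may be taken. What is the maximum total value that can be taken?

78 marks

Best selections within time 37 and stock limits:
- 1×A + 1×D + 1×E: time 29, value 78
- 2×A + 1×D: time 33, value 77
- 2×A + 1×E: time 32, value 73
Best: 78 marks.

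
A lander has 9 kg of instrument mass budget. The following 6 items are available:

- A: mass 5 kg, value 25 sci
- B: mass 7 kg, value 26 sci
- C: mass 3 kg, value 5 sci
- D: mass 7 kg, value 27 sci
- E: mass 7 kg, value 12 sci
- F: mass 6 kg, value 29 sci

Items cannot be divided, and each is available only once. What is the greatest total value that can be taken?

Check high-value combinations within 9 kg:
- C+F: mass 3+6=9, value 5+29=34
- A+C: mass 5+3=8, value 25+5=30
- F: mass 6, value 29
- D: mass 7, value 27
- B: mass 7, value 26
Best: 34 sci.

34 sci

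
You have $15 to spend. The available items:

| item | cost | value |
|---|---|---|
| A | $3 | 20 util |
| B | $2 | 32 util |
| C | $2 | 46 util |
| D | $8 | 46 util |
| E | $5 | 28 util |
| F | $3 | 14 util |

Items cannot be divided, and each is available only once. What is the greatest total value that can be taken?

144 util

Check high-value combinations within $15:
- A+B+C+D: cost 3+2+2+8=15, value 20+32+46+46=144
- A+B+C+E+F: cost 3+2+2+5+3=15, value 20+32+46+28+14=140
- B+C+D+F: cost 2+2+8+3=15, value 32+46+46+14=138
- A+B+C+E: cost 3+2+2+5=12, value 20+32+46+28=126
- B+C+D: cost 2+2+8=12, value 32+46+46=124
Best: 144 util.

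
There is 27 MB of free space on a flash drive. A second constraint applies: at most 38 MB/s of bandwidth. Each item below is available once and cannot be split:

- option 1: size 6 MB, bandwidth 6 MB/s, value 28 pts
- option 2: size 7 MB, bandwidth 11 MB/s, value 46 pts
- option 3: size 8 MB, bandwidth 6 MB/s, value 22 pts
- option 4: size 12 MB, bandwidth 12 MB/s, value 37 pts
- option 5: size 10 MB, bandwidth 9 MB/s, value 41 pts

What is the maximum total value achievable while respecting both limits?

115 pts

Feasible sets respecting both limits:
- option 1+option 2+option 5: size 23, bandwidth 26, value 115
- option 1+option 2+option 4: size 25, bandwidth 29, value 111
- option 2+option 3+option 5: size 25, bandwidth 26, value 109
Best: 115 pts.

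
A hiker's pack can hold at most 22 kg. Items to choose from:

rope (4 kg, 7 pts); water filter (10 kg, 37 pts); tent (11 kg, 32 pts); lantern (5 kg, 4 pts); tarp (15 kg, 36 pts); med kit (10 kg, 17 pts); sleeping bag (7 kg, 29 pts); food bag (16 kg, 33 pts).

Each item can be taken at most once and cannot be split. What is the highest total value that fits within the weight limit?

73 pts

Check high-value combinations within 22 kg:
- rope+water filter+sleeping bag: weight 4+10+7=21, value 7+37+29=73
- water filter+lantern+sleeping bag: weight 10+5+7=22, value 37+4+29=70
- water filter+tent: weight 10+11=21, value 37+32=69
- rope+tent+sleeping bag: weight 4+11+7=22, value 7+32+29=68
Best: 73 pts.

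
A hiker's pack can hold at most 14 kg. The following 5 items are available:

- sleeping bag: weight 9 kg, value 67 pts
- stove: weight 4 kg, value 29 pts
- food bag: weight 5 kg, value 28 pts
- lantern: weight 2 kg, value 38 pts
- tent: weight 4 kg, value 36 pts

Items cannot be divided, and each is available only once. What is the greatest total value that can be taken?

105 pts

Check high-value combinations within 14 kg:
- sleeping bag+lantern: weight 9+2=11, value 67+38=105
- stove+lantern+tent: weight 4+2+4=10, value 29+38+36=103
- sleeping bag+tent: weight 9+4=13, value 67+36=103
Best: 105 pts.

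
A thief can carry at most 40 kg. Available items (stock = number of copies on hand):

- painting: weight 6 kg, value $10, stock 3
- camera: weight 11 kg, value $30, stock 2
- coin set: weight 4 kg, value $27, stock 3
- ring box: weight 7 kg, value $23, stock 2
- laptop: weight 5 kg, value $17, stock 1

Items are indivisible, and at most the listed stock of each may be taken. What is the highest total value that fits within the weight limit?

Best selections within weight 40 and stock limits:
- 2×camera + 3×coin set + 1×laptop: weight 39, value 158
- 1×camera + 3×coin set + 2×ring box: weight 37, value 157
Best: $158.

$158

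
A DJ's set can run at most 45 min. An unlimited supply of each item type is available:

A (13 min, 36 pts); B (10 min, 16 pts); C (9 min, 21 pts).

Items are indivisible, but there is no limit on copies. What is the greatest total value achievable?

114 pts

Best value-per-unit is A at 36/13; filling with it alone gives 3×36 = 108.
Optimal mix: 2×A + 2×C → duration 44, value 114.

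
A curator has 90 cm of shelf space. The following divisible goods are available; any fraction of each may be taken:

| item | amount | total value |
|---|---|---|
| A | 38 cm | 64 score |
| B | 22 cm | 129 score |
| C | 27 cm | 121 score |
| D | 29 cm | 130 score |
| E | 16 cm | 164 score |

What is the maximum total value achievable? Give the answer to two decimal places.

Take in order of value per unit:
- E (164/16 per unit): all 16 → value 164, running total 164.00
- B (129/22 per unit): all 22 → value 129, running total 293.00
- D (130/29 per unit): all 29 → value 130, running total 423.00
- C (121/27 per unit): 23 of 27 → value 23×121/27 = 103.0741, running total 526.07
Total 526.07.

526.07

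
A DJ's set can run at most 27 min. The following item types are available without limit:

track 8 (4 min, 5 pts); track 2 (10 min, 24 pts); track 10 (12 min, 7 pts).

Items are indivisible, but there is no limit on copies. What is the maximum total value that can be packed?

53 pts

Best value-per-unit is track 2 at 24/10; filling with it alone gives 2×24 = 48.
Optimal mix: 1×track 8 + 2×track 2 → duration 24, value 53.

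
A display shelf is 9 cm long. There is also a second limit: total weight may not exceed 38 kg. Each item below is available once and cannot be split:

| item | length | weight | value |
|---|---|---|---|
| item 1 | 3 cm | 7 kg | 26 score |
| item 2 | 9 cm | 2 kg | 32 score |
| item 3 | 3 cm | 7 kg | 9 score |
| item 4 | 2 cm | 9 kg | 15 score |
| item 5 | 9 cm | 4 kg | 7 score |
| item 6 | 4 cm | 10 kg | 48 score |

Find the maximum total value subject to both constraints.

Feasible sets respecting both limits:
- item 1+item 4+item 6: length 9, weight 26, value 89
- item 1+item 6: length 7, weight 17, value 74
- item 3+item 4+item 6: length 9, weight 26, value 72
- item 4+item 6: length 6, weight 19, value 63
Best: 89 score.

89 score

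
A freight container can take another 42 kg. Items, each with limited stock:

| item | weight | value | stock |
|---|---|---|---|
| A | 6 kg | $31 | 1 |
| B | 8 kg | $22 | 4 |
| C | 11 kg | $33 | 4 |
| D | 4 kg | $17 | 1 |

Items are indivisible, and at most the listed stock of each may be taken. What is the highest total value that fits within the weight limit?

Top feasible selections:
- 1×A + 1×B + 2×C + 1×D: weight 40, value 136
- 1×A + 4×B + 1×D: weight 42, value 136
- 1×A + 3×C: weight 39, value 130
- 1×A + 3×B + 1×C: weight 41, value 130
Best: $136.

$136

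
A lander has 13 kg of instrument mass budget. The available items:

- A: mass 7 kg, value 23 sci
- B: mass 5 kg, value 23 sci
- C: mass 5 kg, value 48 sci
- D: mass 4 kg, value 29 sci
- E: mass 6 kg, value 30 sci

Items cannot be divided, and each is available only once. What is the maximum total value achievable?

78 sci

This is a 0/1 knapsack; check combinations near the capacity.
- C+E: mass 5+6=11, value 48+30=78
- C+D: mass 5+4=9, value 48+29=77
- B+C: mass 5+5=10, value 23+48=71
- A+C: mass 7+5=12, value 23+48=71
- D+E: mass 4+6=10, value 29+30=59
Best: 78 sci.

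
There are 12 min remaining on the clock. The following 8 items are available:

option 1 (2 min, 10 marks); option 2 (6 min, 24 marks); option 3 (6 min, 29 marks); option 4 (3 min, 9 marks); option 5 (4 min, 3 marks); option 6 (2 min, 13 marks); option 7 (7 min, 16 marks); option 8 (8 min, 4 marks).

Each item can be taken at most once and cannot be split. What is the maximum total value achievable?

Check high-value combinations within 12 min:
- option 2+option 3: time 6+6=12, value 24+29=53
- option 1+option 3+option 6: time 2+6+2=10, value 10+29+13=52
- option 3+option 4+option 6: time 6+3+2=11, value 29+9+13=51
Best: 53 marks.

53 marks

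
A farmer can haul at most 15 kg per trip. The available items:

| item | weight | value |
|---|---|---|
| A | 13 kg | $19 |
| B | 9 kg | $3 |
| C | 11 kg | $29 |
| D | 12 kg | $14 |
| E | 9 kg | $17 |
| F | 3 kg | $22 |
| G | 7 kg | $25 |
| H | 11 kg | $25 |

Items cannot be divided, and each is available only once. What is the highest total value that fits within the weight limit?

Check high-value combinations within 15 kg:
- C+F: weight 11+3=14, value 29+22=51
- F+G: weight 3+7=10, value 22+25=47
- F+H: weight 3+11=14, value 22+25=47
- E+F: weight 9+3=12, value 17+22=39
Best: $51.

$51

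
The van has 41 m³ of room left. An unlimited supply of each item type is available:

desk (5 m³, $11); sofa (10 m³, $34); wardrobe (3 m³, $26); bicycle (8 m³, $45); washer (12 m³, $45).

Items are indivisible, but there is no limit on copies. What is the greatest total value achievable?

$338

Best value-per-unit is wardrobe at 26/3, and filling with it alone uses volume 13×3=39. No mix of the others beats 13×26 = 338.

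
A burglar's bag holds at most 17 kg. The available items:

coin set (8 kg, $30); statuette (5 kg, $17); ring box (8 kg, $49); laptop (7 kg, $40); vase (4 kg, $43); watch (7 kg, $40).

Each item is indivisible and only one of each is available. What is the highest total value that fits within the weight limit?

Check high-value combinations within 17 kg:
- statuette+ring box+vase: weight 5+8+4=17, value 17+49+43=109
- statuette+laptop+vase: weight 5+7+4=16, value 17+40+43=100
- statuette+vase+watch: weight 5+4+7=16, value 17+43+40=100
Best: $109.

$109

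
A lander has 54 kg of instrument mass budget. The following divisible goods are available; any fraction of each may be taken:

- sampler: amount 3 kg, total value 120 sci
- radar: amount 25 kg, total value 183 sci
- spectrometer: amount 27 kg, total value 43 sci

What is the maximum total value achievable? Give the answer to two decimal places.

344.41

Take in order of value per unit:
- sampler (120/3 per unit): all 3 → value 120, running total 120.00
- radar (183/25 per unit): all 25 → value 183, running total 303.00
- spectrometer (43/27 per unit): 26 of 27 → value 26×43/27 = 41.4074, running total 344.41
Total 344.41.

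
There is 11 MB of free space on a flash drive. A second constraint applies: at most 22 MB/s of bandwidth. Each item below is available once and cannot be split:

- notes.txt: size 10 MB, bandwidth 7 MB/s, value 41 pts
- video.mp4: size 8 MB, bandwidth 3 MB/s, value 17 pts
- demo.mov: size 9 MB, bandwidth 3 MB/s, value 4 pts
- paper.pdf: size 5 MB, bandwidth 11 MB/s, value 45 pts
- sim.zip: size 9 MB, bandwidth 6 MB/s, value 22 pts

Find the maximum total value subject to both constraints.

Feasible sets respecting both limits:
- paper.pdf: size 5, bandwidth 11, value 45
- notes.txt: size 10, bandwidth 7, value 41
- sim.zip: size 9, bandwidth 6, value 22
- video.mp4: size 8, bandwidth 3, value 17
Best: 45 pts.

45 pts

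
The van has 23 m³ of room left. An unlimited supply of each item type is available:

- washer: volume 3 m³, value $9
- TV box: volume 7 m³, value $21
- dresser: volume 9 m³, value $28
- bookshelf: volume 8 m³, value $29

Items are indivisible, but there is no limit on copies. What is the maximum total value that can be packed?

$79

Best value-per-unit is bookshelf at 29/8; filling with it alone gives 2×29 = 58.
Optimal mix: 1×TV box + 2×bookshelf → volume 23, value 79.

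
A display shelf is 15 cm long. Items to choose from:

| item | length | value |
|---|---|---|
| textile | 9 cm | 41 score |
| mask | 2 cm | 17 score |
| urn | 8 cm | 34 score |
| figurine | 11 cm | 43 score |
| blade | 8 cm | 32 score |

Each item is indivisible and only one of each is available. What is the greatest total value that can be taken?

Check high-value combinations within 15 cm:
- mask+figurine: length 2+11=13, value 17+43=60
- textile+mask: length 9+2=11, value 41+17=58
- mask+urn: length 2+8=10, value 17+34=51
- mask+blade: length 2+8=10, value 17+32=49
Best: 60 score.

60 score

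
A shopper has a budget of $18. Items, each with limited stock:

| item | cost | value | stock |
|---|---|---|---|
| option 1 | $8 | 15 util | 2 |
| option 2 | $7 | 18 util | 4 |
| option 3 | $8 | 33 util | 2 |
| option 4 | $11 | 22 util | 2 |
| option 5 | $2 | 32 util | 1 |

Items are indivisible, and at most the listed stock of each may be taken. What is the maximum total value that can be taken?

Best selections within cost 18 and stock limits:
- 2×option 3 + 1×option 5: cost 18, value 98
- 1×option 2 + 1×option 3 + 1×option 5: cost 17, value 83
- 1×option 1 + 1×option 3 + 1×option 5: cost 18, value 80
- 2×option 2 + 1×option 5: cost 16, value 68
Best: 98 util.

98 util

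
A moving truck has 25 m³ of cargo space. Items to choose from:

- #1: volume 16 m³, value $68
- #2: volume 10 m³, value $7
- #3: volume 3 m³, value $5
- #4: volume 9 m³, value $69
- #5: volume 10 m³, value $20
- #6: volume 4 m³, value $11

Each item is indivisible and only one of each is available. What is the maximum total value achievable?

This is a 0/1 knapsack; check combinations near the capacity.
- #1+#4: volume 16+9=25, value 68+69=137
- #4+#5+#6: volume 9+10+4=23, value 69+20+11=100
- #3+#4+#5: volume 3+9+10=22, value 5+69+20=94
- #4+#5: volume 9+10=19, value 69+20=89
- #2+#4+#6: volume 10+9+4=23, value 7+69+11=87
Best: $137.

$137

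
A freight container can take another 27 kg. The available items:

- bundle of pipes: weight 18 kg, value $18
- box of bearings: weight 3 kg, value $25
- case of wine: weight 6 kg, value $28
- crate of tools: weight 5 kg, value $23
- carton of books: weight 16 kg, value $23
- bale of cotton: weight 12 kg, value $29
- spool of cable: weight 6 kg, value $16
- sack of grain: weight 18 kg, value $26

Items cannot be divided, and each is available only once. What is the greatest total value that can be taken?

This is a 0/1 knapsack; check combinations near the capacity.
- box of bearings+case of wine+crate of tools+bale of cotton: weight 3+6+5+12=26, value 25+28+23+29=105
- box of bearings+case of wine+bale of cotton+spool of cable: weight 3+6+12+6=27, value 25+28+29+16=98
- box of bearings+crate of tools+bale of cotton+spool of cable: weight 3+5+12+6=26, value 25+23+29+16=93
- box of bearings+case of wine+crate of tools+spool of cable: weight 3+6+5+6=20, value 25+28+23+16=92
- box of bearings+case of wine+bale of cotton: weight 3+6+12=21, value 25+28+29=82
Best: $105.

$105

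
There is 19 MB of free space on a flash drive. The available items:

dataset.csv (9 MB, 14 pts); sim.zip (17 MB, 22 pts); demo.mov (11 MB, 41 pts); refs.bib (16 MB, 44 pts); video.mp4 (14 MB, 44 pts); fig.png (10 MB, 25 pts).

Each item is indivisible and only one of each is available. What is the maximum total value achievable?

44 pts

Check high-value combinations within 19 MB:
- video.mp4: size 14, value 44
- refs.bib: size 16, value 44
- demo.mov: size 11, value 41
- dataset.csv+fig.png: size 9+10=19, value 14+25=39
- fig.png: size 10, value 25
Best: 44 pts.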